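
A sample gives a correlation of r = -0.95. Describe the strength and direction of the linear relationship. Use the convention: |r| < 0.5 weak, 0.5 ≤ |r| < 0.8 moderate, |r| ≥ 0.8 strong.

r = -0.95 < 0 so the relationship is negative.
|r| = 0.95, which falls in the strong range.

strong negative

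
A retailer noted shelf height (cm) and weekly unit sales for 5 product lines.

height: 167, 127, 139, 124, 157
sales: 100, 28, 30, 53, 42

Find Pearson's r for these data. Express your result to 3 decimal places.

0.664

n = 5, Σx = 714, Σy = 253, Σx² = 103364, Σy² = 16257, Σxy = 37592
nΣxy − ΣxΣy = 187960 − 180642 = 7318
nΣx² − (Σx)² = 516820 − 509796 = 7024; nΣy² − (Σy)² = 81285 − 64009 = 17276
r = 7318 / √(7024 × 17276) = 7318 / 11015.7444 ≈ 0.664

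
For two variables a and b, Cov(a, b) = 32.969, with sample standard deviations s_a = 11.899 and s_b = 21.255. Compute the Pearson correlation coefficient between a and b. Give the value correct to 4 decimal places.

0.1304

r = Cov(a,b) / (s_a · s_b) = 32.969 / (11.899 × 21.255)
  = 32.969 / 252.9132 ≈ 0.1304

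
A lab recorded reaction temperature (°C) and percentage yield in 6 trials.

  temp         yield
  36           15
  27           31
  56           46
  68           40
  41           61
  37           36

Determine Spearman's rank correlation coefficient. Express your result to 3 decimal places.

0.714

Rank temp: 2, 1, 5, 6, 4, 3
Rank yield: 1, 2, 5, 4, 6, 3
d = rank(temp) − rank(yield): 1, -1, 0, 2, -2, 0; Σd² = 10
ρ = 1 − 6Σd² / [n(n²−1)] = 1 − 6×10 / (6×35) = 1 − 60/210 ≈ 0.714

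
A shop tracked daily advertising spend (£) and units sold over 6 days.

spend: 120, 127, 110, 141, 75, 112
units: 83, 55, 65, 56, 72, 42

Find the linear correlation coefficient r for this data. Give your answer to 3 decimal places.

n = 6, Σx = 685, Σy = 373, Σx² = 80679, Σy² = 24223, Σxy = 42095
nΣxy − ΣxΣy = 252570 − 255505 = -2935
nΣx² − (Σx)² = 484074 − 469225 = 14849; nΣy² − (Σy)² = 145338 − 139129 = 6209
r = -2935 / √(14849 × 6209) = -2935 / 9601.9499 ≈ -0.306

-0.306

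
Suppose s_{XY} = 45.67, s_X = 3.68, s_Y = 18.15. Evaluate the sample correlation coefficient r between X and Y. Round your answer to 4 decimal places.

r = Cov(X,Y) / (s_X · s_Y) = 45.67 / (3.68 × 18.15)
  = 45.67 / 66.7920 ≈ 0.6838

0.6838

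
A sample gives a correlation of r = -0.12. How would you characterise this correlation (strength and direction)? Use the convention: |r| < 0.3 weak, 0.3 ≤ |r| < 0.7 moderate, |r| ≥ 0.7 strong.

weak negative

r = -0.12 < 0 so the relationship is negative.
|r| = 0.12, which falls in the weak range.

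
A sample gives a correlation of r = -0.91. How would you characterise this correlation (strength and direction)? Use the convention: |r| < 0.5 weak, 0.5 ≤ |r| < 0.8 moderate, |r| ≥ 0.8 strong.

r = -0.91 < 0 so the relationship is negative.
|r| = 0.91, which falls in the strong range.

strong negative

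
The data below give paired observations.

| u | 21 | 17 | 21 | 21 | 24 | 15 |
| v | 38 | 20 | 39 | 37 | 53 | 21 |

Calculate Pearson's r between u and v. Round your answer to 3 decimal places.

n = 6, Σu = 119, Σv = 208, Σu² = 2413, Σv² = 7984, Σuv = 4321
nΣuv − ΣuΣv = 25926 − 24752 = 1174
nΣu² − (Σu)² = 14478 − 14161 = 317; nΣv² − (Σv)² = 47904 − 43264 = 4640
r = 1174 / √(317 × 4640) = 1174 / 1212.7984 ≈ 0.968

0.968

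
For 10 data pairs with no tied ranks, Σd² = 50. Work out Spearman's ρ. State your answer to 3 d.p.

0.697

ρ = 1 − 6Σd² / [n(n²−1)] = 1 − 6×50 / (10×99)
  = 1 − 300/990 = 1 − 0.3030 ≈ 0.697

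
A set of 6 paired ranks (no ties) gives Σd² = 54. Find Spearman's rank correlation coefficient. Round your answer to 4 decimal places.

-0.5429

ρ = 1 − 6Σd² / [n(n²−1)] = 1 − 6×54 / (6×35)
  = 1 − 324/210 = 1 − 1.54286 ≈ -0.5429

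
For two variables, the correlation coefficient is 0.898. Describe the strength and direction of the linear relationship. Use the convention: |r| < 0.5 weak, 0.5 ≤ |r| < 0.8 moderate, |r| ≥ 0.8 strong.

strong positive

r = 0.898 > 0 so the relationship is positive.
|r| = 0.898, which falls in the strong range.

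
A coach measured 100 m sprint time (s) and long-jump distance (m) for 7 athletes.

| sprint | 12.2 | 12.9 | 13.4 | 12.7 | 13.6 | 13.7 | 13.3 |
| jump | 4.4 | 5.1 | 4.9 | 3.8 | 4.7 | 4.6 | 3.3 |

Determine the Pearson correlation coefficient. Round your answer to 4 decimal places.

0.1452

n = 7, Σx = 91.8, Σy = 30.8, Σx² = 1205.64, Σy² = 137.96, Σxy = 404.22
nΣxy − ΣxΣy = 2829.54 − 2827.44 = 2.1
nΣx² − (Σx)² = 8439.48 − 8427.24 = 12.24; nΣy² − (Σy)² = 965.72 − 948.64 = 17.08
r = 2.1 / √(12.24 × 17.08) = 2.1 / 14.4589 ≈ 0.1452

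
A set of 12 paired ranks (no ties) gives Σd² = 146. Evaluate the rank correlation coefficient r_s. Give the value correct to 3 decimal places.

ρ = 1 − 6Σd² / [n(n²−1)] = 1 − 6×146 / (12×143)
  = 1 − 876/1716 = 1 − 0.5105 ≈ 0.490

0.490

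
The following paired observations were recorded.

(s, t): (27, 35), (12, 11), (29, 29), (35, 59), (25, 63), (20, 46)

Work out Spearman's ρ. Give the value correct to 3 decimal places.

0.314

Rank s: 4, 1, 5, 6, 3, 2
Rank t: 3, 1, 2, 5, 6, 4
d = rank(s) − rank(t): 1, 0, 3, 1, -3, -2; Σd² = 24
ρ = 1 − 6Σd² / [n(n²−1)] = 1 − 6×24 / (6×35) = 1 − 144/210 ≈ 0.314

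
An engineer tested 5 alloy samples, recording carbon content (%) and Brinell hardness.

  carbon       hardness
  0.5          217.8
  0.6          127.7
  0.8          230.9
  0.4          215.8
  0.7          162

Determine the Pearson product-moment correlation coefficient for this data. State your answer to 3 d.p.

n = 5, Σx = 3, Σy = 954.2, Σx² = 1.9, Σy² = 189872.58, Σxy = 569.96
nΣxy − ΣxΣy = 2849.8 − 2862.6 = -12.8
nΣx² − (Σx)² = 9.5 − 9 = 0.5; nΣy² − (Σy)² = 949362.9 − 910497.64 = 38865.26
r = -12.8 / √(0.5 × 38865.26) = -12.8 / 139.4010 ≈ -0.092

-0.092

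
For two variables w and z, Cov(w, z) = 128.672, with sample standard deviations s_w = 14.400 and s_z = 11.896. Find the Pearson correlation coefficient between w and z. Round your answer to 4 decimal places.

r = Cov(w,z) / (s_w · s_z) = 128.672 / (14.400 × 11.896)
  = 128.672 / 171.3024 ≈ 0.7511

0.7511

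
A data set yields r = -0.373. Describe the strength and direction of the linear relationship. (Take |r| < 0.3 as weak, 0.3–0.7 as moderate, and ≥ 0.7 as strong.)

r = -0.373 < 0 so the relationship is negative.
|r| = 0.373, which falls in the moderate range.

moderate negative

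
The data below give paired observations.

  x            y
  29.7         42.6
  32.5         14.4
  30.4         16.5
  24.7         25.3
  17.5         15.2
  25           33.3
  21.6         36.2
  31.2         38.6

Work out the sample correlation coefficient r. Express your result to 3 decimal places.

0.100

n = 8, Σx = 212.6, Σy = 222.1, Σx² = 5843.84, Σy² = 7074.79, Σxy = 5944.47
nΣxy − ΣxΣy = 47555.76 − 47218.46 = 337.3
nΣx² − (Σx)² = 46750.72 − 45198.76 = 1551.96; nΣy² − (Σy)² = 56598.32 − 49328.41 = 7269.91
r = 337.3 / √(1551.96 × 7269.91) = 337.3 / 3358.9596 ≈ 0.100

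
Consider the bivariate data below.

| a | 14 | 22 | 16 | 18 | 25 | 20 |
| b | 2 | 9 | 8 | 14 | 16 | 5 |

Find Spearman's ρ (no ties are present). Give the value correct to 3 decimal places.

0.714

Rank a: 1, 5, 2, 3, 6, 4
Rank b: 1, 4, 3, 5, 6, 2
d = rank(a) − rank(b): 0, 1, -1, -2, 0, 2; Σd² = 10
ρ = 1 − 6Σd² / [n(n²−1)] = 1 − 6×10 / (6×35) = 1 − 60/210 ≈ 0.714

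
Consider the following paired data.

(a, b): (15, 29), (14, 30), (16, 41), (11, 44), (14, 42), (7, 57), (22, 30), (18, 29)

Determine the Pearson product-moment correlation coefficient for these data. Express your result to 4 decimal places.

n = 8, Σa = 117, Σb = 302, Σa² = 1851, Σb² = 12112, Σab = 4164
nΣab − ΣaΣb = 33312 − 35334 = -2022
nΣa² − (Σa)² = 14808 − 13689 = 1119; nΣb² − (Σb)² = 96896 − 91204 = 5692
r = -2022 / √(1119 × 5692) = -2022 / 2523.7567 ≈ -0.8012

-0.8012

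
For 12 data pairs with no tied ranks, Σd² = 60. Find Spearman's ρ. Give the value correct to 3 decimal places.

0.790

ρ = 1 − 6Σd² / [n(n²−1)] = 1 − 6×60 / (12×143)
  = 1 − 360/1716 = 1 − 0.2098 ≈ 0.790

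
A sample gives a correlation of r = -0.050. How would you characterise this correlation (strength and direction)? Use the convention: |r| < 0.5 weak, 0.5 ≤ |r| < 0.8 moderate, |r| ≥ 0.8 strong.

weak negative

r = -0.050 < 0 so the relationship is negative.
|r| = 0.050, which falls in the weak range.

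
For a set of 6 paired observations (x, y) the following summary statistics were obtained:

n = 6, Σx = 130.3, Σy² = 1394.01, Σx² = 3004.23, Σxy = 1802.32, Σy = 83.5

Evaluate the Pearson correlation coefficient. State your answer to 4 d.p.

r = (nΣxy − ΣxΣy) / √[(nΣx² − (Σx)²)(nΣy² − (Σy)²)]
Numerator: 6×1802.32 − 130.3×83.5 = -66.13
Denominator: √[(18025.38 − 16978.09)(8364.06 − 6972.25)] = √[1047.29 × 1391.81] = 1207.3229
r = -66.13 / 1207.3229 ≈ -0.0548

-0.0548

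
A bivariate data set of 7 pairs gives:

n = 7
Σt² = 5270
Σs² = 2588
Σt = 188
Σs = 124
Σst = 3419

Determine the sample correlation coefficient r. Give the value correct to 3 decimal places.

r = (nΣst − ΣsΣt) / √[(nΣs² − (Σs)²)(nΣt² − (Σt)²)]
Numerator: 7×3419 − 124×188 = 621
Denominator: √[(18116 − 15376)(36890 − 35344)] = √[2740 × 1546] = 2058.1642
r = 621 / 2058.1642 ≈ 0.302

0.302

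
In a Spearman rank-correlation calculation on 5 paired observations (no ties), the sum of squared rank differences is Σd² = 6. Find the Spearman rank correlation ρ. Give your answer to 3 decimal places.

ρ = 1 − 6Σd² / [n(n²−1)] = 1 − 6×6 / (5×24)
  = 1 − 36/120 = 1 − 0.3000 ≈ 0.700

0.700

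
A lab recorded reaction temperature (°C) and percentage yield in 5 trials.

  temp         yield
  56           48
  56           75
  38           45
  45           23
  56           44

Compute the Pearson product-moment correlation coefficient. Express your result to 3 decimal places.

0.486

n = 5, Σx = 251, Σy = 235, Σx² = 12877, Σy² = 12419, Σxy = 12097
nΣxy − ΣxΣy = 60485 − 58985 = 1500
nΣx² − (Σx)² = 64385 − 63001 = 1384; nΣy² − (Σy)² = 62095 − 55225 = 6870
r = 1500 / √(1384 × 6870) = 1500 / 3083.5175 ≈ 0.486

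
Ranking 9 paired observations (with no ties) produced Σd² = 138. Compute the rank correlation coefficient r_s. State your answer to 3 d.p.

ρ = 1 − 6Σd² / [n(n²−1)] = 1 − 6×138 / (9×80)
  = 1 − 828/720 = 1 − 1.1500 ≈ -0.150

-0.150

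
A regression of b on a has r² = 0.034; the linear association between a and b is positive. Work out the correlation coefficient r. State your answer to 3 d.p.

0.184

|r| = √0.034 = 0.184
The association is positive, so r = 0.184.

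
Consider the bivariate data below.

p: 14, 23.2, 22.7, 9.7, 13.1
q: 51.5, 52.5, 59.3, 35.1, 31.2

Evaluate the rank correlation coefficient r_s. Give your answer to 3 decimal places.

Rank p: 3, 5, 4, 1, 2
Rank q: 3, 4, 5, 2, 1
d = rank(p) − rank(q): 0, 1, -1, -1, 1; Σd² = 4
ρ = 1 − 6Σd² / [n(n²−1)] = 1 − 6×4 / (5×24) = 1 − 24/120 ≈ 0.800

0.800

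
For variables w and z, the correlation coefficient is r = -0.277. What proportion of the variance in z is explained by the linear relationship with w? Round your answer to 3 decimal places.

r² = (-0.277)² = 0.077

0.077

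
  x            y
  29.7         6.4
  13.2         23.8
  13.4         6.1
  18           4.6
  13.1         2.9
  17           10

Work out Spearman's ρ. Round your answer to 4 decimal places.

0.1429

Rank x: 6, 2, 3, 5, 1, 4
Rank y: 4, 6, 3, 2, 1, 5
d = rank(x) − rank(y): 2, -4, 0, 3, 0, -1; Σd² = 30
ρ = 1 − 6Σd² / [n(n²−1)] = 1 − 6×30 / (6×35) = 1 − 180/210 ≈ 0.1429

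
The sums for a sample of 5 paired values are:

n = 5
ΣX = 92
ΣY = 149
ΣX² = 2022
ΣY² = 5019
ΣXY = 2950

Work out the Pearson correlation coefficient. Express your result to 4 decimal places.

r = (nΣXY − ΣXΣY) / √[(nΣX² − (ΣX)²)(nΣY² − (ΣY)²)]
Numerator: 5×2950 − 92×149 = 1042
Denominator: √[(10110 − 8464)(25095 − 22201)] = √[1646 × 2894] = 2182.5499
r = 1042 / 2182.5499 ≈ 0.4774

0.4774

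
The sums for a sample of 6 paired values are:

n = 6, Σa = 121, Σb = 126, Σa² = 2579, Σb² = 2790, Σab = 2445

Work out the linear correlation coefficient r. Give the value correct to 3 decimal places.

r = (nΣab − ΣaΣb) / √[(nΣa² − (Σa)²)(nΣb² − (Σb)²)]
Numerator: 6×2445 − 121×126 = -576
Denominator: √[(15474 − 14641)(16740 − 15876)] = √[833 × 864] = 848.3584
r = -576 / 848.3584 ≈ -0.679

-0.679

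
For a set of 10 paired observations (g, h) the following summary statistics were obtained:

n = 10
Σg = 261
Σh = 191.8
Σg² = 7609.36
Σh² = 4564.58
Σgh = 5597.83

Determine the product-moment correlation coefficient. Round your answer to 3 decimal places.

r = (nΣgh − ΣgΣh) / √[(nΣg² − (Σg)²)(nΣh² − (Σh)²)]
Numerator: 10×5597.83 − 261×191.8 = 5918.5
Denominator: √[(76093.6 − 68121)(45645.8 − 36787.24)] = √[7972.6 × 8858.56] = 8403.9131
r = 5918.5 / 8403.9131 ≈ 0.704

0.704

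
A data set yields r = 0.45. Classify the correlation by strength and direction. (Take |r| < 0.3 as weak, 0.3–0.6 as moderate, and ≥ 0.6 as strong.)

r = 0.45 > 0 so the relationship is positive.
|r| = 0.45, which falls in the moderate range.

moderate positive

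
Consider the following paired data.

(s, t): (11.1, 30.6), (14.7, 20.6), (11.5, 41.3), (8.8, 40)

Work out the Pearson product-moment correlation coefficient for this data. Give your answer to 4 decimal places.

n = 4, Σs = 46.1, Σt = 132.5, Σs² = 548.99, Σt² = 4666.41, Σst = 1469.43
nΣst − ΣsΣt = 5877.72 − 6108.25 = -230.53
nΣs² − (Σs)² = 2195.96 − 2125.21 = 70.75; nΣt² − (Σt)² = 18665.64 − 17556.25 = 1109.39
r = -230.53 / √(70.75 × 1109.39) = -230.53 / 280.1595 ≈ -0.8229

-0.8229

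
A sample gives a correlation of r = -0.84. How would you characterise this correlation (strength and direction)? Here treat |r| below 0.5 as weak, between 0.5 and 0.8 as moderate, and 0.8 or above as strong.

r = -0.84 < 0 so the relationship is negative.
|r| = 0.84, which falls in the strong range.

strong negative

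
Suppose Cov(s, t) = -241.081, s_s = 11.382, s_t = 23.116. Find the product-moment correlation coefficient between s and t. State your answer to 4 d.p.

-0.9163

r = Cov(s,t) / (s_s · s_t) = -241.081 / (11.382 × 23.116)
  = -241.081 / 263.1063 ≈ -0.9163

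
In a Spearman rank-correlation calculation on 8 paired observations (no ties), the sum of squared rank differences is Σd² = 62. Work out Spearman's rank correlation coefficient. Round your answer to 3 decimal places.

ρ = 1 − 6Σd² / [n(n²−1)] = 1 − 6×62 / (8×63)
  = 1 − 372/504 = 1 − 0.7381 ≈ 0.262

0.262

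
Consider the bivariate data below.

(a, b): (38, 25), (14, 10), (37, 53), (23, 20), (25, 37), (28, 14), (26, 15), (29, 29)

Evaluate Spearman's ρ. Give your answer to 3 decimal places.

0.524

Rank a: 8, 1, 7, 2, 3, 5, 4, 6
Rank b: 5, 1, 8, 4, 7, 2, 3, 6
d = rank(a) − rank(b): 3, 0, -1, -2, -4, 3, 1, 0; Σd² = 40
ρ = 1 − 6Σd² / [n(n²−1)] = 1 − 6×40 / (8×63) = 1 − 240/504 ≈ 0.524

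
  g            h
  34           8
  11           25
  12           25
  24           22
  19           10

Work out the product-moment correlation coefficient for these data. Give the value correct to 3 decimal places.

n = 5, Σg = 100, Σh = 90, Σg² = 2358, Σh² = 1898, Σgh = 1565
nΣgh − ΣgΣh = 7825 − 9000 = -1175
nΣg² − (Σg)² = 11790 − 10000 = 1790; nΣh² − (Σh)² = 9490 − 8100 = 1390
r = -1175 / √(1790 × 1390) = -1175 / 1577.3712 ≈ -0.745

-0.745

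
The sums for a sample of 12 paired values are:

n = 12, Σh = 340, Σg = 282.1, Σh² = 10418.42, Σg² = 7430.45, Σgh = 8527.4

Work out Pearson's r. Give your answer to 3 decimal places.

0.675

r = (nΣgh − ΣgΣh) / √[(nΣg² − (Σg)²)(nΣh² − (Σh)²)]
Numerator: 12×8527.4 − 282.1×340 = 6414.8
Denominator: √[(89165.4 − 79580.41)(125021.04 − 115600)] = √[9584.99 × 9421.04] = 9502.6614
r = 6414.8 / 9502.6614 ≈ 0.675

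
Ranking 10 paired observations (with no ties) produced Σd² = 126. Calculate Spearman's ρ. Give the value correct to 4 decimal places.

0.2364

ρ = 1 − 6Σd² / [n(n²−1)] = 1 − 6×126 / (10×99)
  = 1 − 756/990 = 1 − 0.76364 ≈ 0.2364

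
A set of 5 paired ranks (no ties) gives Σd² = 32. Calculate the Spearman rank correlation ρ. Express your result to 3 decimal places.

ρ = 1 − 6Σd² / [n(n²−1)] = 1 − 6×32 / (5×24)
  = 1 − 192/120 = 1 − 1.6000 ≈ -0.600

-0.600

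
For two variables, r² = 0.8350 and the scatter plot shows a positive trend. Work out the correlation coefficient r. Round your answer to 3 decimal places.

|r| = √0.8350 = 0.914
The association is positive, so r = 0.914.

0.914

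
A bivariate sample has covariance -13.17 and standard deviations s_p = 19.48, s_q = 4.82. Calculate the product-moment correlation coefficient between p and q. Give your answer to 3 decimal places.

r = Cov(p,q) / (s_p · s_q) = -13.17 / (19.48 × 4.82)
  = -13.17 / 93.8936 ≈ -0.140

-0.140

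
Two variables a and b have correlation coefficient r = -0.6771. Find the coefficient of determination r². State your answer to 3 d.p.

r² = (-0.6771)² = 0.458

0.458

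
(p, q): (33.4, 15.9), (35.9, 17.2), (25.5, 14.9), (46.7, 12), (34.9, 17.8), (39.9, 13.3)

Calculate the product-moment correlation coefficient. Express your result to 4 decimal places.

n = 6, Σp = 216.3, Σq = 91.1, Σp² = 8045.53, Σq² = 1408.39, Σpq = 3240.78
nΣpq − ΣpΣq = 19444.68 − 19704.93 = -260.25
nΣp² − (Σp)² = 48273.18 − 46785.69 = 1487.49; nΣq² − (Σq)² = 8450.34 − 8299.21 = 151.13
r = -260.25 / √(1487.49 × 151.13) = -260.25 / 474.1354 ≈ -0.5489

-0.5489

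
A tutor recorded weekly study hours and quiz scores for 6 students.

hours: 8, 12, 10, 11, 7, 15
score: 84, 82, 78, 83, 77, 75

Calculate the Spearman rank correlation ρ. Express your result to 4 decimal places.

Rank hours: 2, 5, 3, 4, 1, 6
Rank score: 6, 4, 3, 5, 2, 1
d = rank(hours) − rank(score): -4, 1, 0, -1, -1, 5; Σd² = 44
ρ = 1 − 6Σd² / [n(n²−1)] = 1 − 6×44 / (6×35) = 1 − 264/210 ≈ -0.2571

-0.2571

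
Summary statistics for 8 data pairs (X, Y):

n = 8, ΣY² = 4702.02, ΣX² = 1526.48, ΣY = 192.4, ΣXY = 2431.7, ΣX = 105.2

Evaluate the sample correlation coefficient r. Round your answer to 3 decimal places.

-0.951

r = (nΣXY − ΣXΣY) / √[(nΣX² − (ΣX)²)(nΣY² − (ΣY)²)]
Numerator: 8×2431.7 − 105.2×192.4 = -786.88
Denominator: √[(12211.84 − 11067.04)(37616.16 − 37017.76)] = √[1144.8 × 598.4] = 827.6765
r = -786.88 / 827.6765 ≈ -0.951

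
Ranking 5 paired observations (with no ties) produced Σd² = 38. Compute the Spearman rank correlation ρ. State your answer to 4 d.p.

-0.9000

ρ = 1 − 6Σd² / [n(n²−1)] = 1 − 6×38 / (5×24)
  = 1 − 228/120 = 1 − 1.90000 ≈ -0.9000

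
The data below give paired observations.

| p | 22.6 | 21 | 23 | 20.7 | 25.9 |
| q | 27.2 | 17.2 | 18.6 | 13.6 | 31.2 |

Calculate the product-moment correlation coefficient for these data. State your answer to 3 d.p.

n = 5, Σp = 113.2, Σq = 107.8, Σp² = 2580.06, Σq² = 2540.04, Σpq = 2493.32
nΣpq − ΣpΣq = 12466.6 − 12202.96 = 263.64
nΣp² − (Σp)² = 12900.3 − 12814.24 = 86.06; nΣq² − (Σq)² = 12700.2 − 11620.84 = 1079.36
r = 263.64 / √(86.06 × 1079.36) = 263.64 / 304.7782 ≈ 0.865

0.865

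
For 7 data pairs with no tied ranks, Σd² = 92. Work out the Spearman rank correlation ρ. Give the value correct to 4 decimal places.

ρ = 1 − 6Σd² / [n(n²−1)] = 1 − 6×92 / (7×48)
  = 1 − 552/336 = 1 − 1.64286 ≈ -0.6429

-0.6429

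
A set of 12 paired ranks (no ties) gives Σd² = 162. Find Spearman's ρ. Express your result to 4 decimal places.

0.4336

ρ = 1 − 6Σd² / [n(n²−1)] = 1 − 6×162 / (12×143)
  = 1 − 972/1716 = 1 − 0.56643 ≈ 0.4336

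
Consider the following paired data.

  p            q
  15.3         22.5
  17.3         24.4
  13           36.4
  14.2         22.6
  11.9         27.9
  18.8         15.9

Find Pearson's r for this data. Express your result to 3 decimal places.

-0.747

n = 6, Σp = 90.5, Σq = 149.7, Σp² = 1399.07, Σq² = 3968.55, Σpq = 2191.42
nΣpq − ΣpΣq = 13148.52 − 13547.85 = -399.33
nΣp² − (Σp)² = 8394.42 − 8190.25 = 204.17; nΣq² − (Σq)² = 23811.3 − 22410.09 = 1401.21
r = -399.33 / √(204.17 × 1401.21) = -399.33 / 534.8692 ≈ -0.747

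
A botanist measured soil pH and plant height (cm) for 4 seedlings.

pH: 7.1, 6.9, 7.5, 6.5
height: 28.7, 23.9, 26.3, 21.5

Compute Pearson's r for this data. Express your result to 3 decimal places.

0.744

n = 4, Σx = 28, Σy = 100.4, Σx² = 196.52, Σy² = 2548.84, Σxy = 705.68
nΣxy − ΣxΣy = 2822.72 − 2811.2 = 11.52
nΣx² − (Σx)² = 786.08 − 784 = 2.08; nΣy² − (Σy)² = 10195.36 − 10080.16 = 115.2
r = 11.52 / √(2.08 × 115.2) = 11.52 / 15.4795 ≈ 0.744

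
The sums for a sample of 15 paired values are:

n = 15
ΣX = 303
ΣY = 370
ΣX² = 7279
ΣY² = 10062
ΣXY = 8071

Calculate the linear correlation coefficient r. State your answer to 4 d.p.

r = (nΣXY − ΣXΣY) / √[(nΣX² − (ΣX)²)(nΣY² − (ΣY)²)]
Numerator: 15×8071 − 303×370 = 8955
Denominator: √[(109185 − 91809)(150930 − 136900)] = √[17376 × 14030] = 15613.6248
r = 8955 / 15613.6248 ≈ 0.5735

0.5735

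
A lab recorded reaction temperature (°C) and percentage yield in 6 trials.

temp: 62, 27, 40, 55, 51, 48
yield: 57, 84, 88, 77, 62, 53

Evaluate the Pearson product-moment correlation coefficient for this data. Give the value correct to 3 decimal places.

-0.655

n = 6, Σx = 283, Σy = 421, Σx² = 14103, Σy² = 30631, Σxy = 19263
nΣxy − ΣxΣy = 115578 − 119143 = -3565
nΣx² − (Σx)² = 84618 − 80089 = 4529; nΣy² − (Σy)² = 183786 − 177241 = 6545
r = -3565 / √(4529 × 6545) = -3565 / 5444.4747 ≈ -0.655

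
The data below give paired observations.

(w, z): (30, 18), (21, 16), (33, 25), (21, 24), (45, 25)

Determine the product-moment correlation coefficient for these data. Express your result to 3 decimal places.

n = 5, Σw = 150, Σz = 108, Σw² = 4896, Σz² = 2406, Σwz = 3330
nΣwz − ΣwΣz = 16650 − 16200 = 450
nΣw² − (Σw)² = 24480 − 22500 = 1980; nΣz² − (Σz)² = 12030 − 11664 = 366
r = 450 / √(1980 × 366) = 450 / 851.2814 ≈ 0.529

0.529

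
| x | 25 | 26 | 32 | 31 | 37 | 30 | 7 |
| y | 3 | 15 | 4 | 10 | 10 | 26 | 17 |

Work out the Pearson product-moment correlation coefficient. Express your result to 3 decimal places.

-0.241

n = 7, Σx = 188, Σy = 85, Σx² = 5604, Σy² = 1415, Σxy = 2172
nΣxy − ΣxΣy = 15204 − 15980 = -776
nΣx² − (Σx)² = 39228 − 35344 = 3884; nΣy² − (Σy)² = 9905 − 7225 = 2680
r = -776 / √(3884 × 2680) = -776 / 3226.3168 ≈ -0.241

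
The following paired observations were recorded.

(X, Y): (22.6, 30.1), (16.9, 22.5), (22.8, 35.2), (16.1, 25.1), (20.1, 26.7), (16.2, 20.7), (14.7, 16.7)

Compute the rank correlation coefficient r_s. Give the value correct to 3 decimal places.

0.893

Rank X: 6, 4, 7, 2, 5, 3, 1
Rank Y: 6, 3, 7, 4, 5, 2, 1
d = rank(X) − rank(Y): 0, 1, 0, -2, 0, 1, 0; Σd² = 6
ρ = 1 − 6Σd² / [n(n²−1)] = 1 − 6×6 / (7×48) = 1 − 36/336 ≈ 0.893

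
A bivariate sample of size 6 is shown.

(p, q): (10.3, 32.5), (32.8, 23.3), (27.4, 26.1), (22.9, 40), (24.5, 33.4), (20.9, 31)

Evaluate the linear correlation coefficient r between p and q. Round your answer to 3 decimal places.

n = 6, Σp = 138.8, Σq = 186.3, Σp² = 3494.16, Σq² = 5956.91, Σpq = 4196.33
nΣpq − ΣpΣq = 25177.98 − 25858.44 = -680.46
nΣp² − (Σp)² = 20964.96 − 19265.44 = 1699.52; nΣq² − (Σq)² = 35741.46 − 34707.69 = 1033.77
r = -680.46 / √(1699.52 × 1033.77) = -680.46 / 1325.4859 ≈ -0.513

-0.513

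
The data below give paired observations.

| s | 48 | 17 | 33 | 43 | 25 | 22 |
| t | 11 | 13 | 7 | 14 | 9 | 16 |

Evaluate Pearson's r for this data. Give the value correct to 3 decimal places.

n = 6, Σs = 188, Σt = 70, Σs² = 6640, Σt² = 872, Σst = 2159
nΣst − ΣsΣt = 12954 − 13160 = -206
nΣs² − (Σs)² = 39840 − 35344 = 4496; nΣt² − (Σt)² = 5232 − 4900 = 332
r = -206 / √(4496 × 332) = -206 / 1221.7496 ≈ -0.169

-0.169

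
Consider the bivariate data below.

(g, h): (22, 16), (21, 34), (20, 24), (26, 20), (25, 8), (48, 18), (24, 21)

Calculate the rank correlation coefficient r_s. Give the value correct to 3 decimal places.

Rank g: 3, 2, 1, 6, 5, 7, 4
Rank h: 2, 7, 6, 4, 1, 3, 5
d = rank(g) − rank(h): 1, -5, -5, 2, 4, 4, -1; Σd² = 88
ρ = 1 − 6Σd² / [n(n²−1)] = 1 − 6×88 / (7×48) = 1 − 528/336 ≈ -0.571

-0.571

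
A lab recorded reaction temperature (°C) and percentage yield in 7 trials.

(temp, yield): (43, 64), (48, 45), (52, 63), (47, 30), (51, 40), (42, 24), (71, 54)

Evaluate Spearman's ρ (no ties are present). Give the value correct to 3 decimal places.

Rank temp: 2, 4, 6, 3, 5, 1, 7
Rank yield: 7, 4, 6, 2, 3, 1, 5
d = rank(temp) − rank(yield): -5, 0, 0, 1, 2, 0, 2; Σd² = 34
ρ = 1 − 6Σd² / [n(n²−1)] = 1 − 6×34 / (7×48) = 1 − 204/336 ≈ 0.393

0.393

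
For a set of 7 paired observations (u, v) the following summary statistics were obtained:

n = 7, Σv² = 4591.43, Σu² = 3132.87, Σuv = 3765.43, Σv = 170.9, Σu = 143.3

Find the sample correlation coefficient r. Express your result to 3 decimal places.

0.923

r = (nΣuv − ΣuΣv) / √[(nΣu² − (Σu)²)(nΣv² − (Σv)²)]
Numerator: 7×3765.43 − 143.3×170.9 = 1868.04
Denominator: √[(21930.09 − 20534.89)(32140.01 − 29206.81)] = √[1395.2 × 2933.2] = 2022.9683
r = 1868.04 / 2022.9683 ≈ 0.923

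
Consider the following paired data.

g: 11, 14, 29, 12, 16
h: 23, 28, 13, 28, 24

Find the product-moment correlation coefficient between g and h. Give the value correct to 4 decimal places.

-0.8946

n = 5, Σg = 82, Σh = 116, Σg² = 1558, Σh² = 2842, Σgh = 1742
nΣgh − ΣgΣh = 8710 − 9512 = -802
nΣg² − (Σg)² = 7790 − 6724 = 1066; nΣh² − (Σh)² = 14210 − 13456 = 754
r = -802 / √(1066 × 754) = -802 / 896.5289 ≈ -0.8946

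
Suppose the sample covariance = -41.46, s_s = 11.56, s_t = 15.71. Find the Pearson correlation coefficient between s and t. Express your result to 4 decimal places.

-0.2283

r = Cov(s,t) / (s_s · s_t) = -41.46 / (11.56 × 15.71)
  = -41.46 / 181.6076 ≈ -0.2283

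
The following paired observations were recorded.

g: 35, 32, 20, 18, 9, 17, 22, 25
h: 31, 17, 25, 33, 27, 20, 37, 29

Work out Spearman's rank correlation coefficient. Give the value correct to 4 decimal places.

Rank g: 8, 7, 4, 3, 1, 2, 5, 6
Rank h: 6, 1, 3, 7, 4, 2, 8, 5
d = rank(g) − rank(h): 2, 6, 1, -4, -3, 0, -3, 1; Σd² = 76
ρ = 1 − 6Σd² / [n(n²−1)] = 1 − 6×76 / (8×63) = 1 − 456/504 ≈ 0.0952

0.0952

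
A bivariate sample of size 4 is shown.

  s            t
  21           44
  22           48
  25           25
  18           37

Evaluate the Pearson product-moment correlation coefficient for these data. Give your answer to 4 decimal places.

-0.4581

n = 4, Σs = 86, Σt = 154, Σs² = 1874, Σt² = 6234, Σst = 3271
nΣst − ΣsΣt = 13084 − 13244 = -160
nΣs² − (Σs)² = 7496 − 7396 = 100; nΣt² − (Σt)² = 24936 − 23716 = 1220
r = -160 / √(100 × 1220) = -160 / 349.2850 ≈ -0.4581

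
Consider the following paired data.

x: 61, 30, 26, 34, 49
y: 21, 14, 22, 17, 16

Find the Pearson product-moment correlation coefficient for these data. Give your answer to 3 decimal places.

n = 5, Σx = 200, Σy = 90, Σx² = 8854, Σy² = 1666, Σxy = 3635
nΣxy − ΣxΣy = 18175 − 18000 = 175
nΣx² − (Σx)² = 44270 − 40000 = 4270; nΣy² − (Σy)² = 8330 − 8100 = 230
r = 175 / √(4270 × 230) = 175 / 991.0096 ≈ 0.177

0.177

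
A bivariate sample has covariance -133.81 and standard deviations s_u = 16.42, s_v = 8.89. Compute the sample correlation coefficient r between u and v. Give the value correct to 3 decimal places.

-0.917

r = Cov(u,v) / (s_u · s_v) = -133.81 / (16.42 × 8.89)
  = -133.81 / 145.9738 ≈ -0.917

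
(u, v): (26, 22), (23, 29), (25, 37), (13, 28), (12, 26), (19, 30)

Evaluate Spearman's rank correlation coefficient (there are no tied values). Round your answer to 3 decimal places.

0.086

Rank u: 6, 4, 5, 2, 1, 3
Rank v: 1, 4, 6, 3, 2, 5
d = rank(u) − rank(v): 5, 0, -1, -1, -1, -2; Σd² = 32
ρ = 1 − 6Σd² / [n(n²−1)] = 1 − 6×32 / (6×35) = 1 − 192/210 ≈ 0.086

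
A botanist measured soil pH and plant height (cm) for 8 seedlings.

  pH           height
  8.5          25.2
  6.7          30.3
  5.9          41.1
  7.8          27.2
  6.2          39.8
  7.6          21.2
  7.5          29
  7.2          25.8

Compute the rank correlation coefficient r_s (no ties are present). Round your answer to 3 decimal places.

Rank pH: 8, 3, 1, 7, 2, 6, 5, 4
Rank height: 2, 6, 8, 4, 7, 1, 5, 3
d = rank(pH) − rank(height): 6, -3, -7, 3, -5, 5, 0, 1; Σd² = 154
ρ = 1 − 6Σd² / [n(n²−1)] = 1 − 6×154 / (8×63) = 1 − 924/504 ≈ -0.833

-0.833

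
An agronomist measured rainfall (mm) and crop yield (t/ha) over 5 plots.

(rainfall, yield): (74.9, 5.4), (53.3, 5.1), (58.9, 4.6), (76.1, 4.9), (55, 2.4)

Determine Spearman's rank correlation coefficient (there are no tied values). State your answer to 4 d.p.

Rank rainfall: 4, 1, 3, 5, 2
Rank yield: 5, 4, 2, 3, 1
d = rank(rainfall) − rank(yield): -1, -3, 1, 2, 1; Σd² = 16
ρ = 1 − 6Σd² / [n(n²−1)] = 1 − 6×16 / (5×24) = 1 − 96/120 ≈ 0.2000

0.2000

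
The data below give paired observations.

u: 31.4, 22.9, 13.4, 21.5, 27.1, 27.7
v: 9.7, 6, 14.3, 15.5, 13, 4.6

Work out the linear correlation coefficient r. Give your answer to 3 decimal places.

n = 6, Σu = 144, Σv = 63.1, Σu² = 3653.88, Σv² = 764.99, Σuv = 1446.57
nΣuv − ΣuΣv = 8679.42 − 9086.4 = -406.98
nΣu² − (Σu)² = 21923.28 − 20736 = 1187.28; nΣv² − (Σv)² = 4589.94 − 3981.61 = 608.33
r = -406.98 / √(1187.28 × 608.33) = -406.98 / 849.8577 ≈ -0.479

-0.479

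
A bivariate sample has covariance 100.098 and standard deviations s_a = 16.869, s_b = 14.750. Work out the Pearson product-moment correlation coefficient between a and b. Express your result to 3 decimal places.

0.402

r = Cov(a,b) / (s_a · s_b) = 100.098 / (16.869 × 14.750)
  = 100.098 / 248.8177 ≈ 0.402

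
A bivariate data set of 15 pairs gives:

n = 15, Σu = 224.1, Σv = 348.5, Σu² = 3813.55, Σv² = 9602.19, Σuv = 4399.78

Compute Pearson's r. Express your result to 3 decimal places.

r = (nΣuv − ΣuΣv) / √[(nΣu² − (Σu)²)(nΣv² − (Σv)²)]
Numerator: 15×4399.78 − 224.1×348.5 = -12102.15
Denominator: √[(57203.25 − 50220.81)(144032.85 − 121452.25)] = √[6982.44 × 22580.6] = 12556.5793
r = -12102.15 / 12556.5793 ≈ -0.964

-0.964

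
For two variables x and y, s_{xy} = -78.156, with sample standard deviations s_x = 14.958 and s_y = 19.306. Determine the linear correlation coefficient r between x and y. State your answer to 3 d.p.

r = Cov(x,y) / (s_x · s_y) = -78.156 / (14.958 × 19.306)
  = -78.156 / 288.7791 ≈ -0.271

-0.271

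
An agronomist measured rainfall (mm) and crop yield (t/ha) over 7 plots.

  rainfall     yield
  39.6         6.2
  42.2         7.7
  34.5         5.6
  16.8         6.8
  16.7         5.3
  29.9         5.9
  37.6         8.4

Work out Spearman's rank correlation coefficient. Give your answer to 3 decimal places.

0.607

Rank rainfall: 6, 7, 4, 2, 1, 3, 5
Rank yield: 4, 6, 2, 5, 1, 3, 7
d = rank(rainfall) − rank(yield): 2, 1, 2, -3, 0, 0, -2; Σd² = 22
ρ = 1 − 6Σd² / [n(n²−1)] = 1 − 6×22 / (7×48) = 1 − 132/336 ≈ 0.607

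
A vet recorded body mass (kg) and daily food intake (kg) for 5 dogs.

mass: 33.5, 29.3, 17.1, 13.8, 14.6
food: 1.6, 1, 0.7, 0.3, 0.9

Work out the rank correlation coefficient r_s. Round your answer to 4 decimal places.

0.9000

Rank mass: 5, 4, 3, 1, 2
Rank food: 5, 4, 2, 1, 3
d = rank(mass) − rank(food): 0, 0, 1, 0, -1; Σd² = 2
ρ = 1 − 6Σd² / [n(n²−1)] = 1 − 6×2 / (5×24) = 1 − 12/120 ≈ 0.9000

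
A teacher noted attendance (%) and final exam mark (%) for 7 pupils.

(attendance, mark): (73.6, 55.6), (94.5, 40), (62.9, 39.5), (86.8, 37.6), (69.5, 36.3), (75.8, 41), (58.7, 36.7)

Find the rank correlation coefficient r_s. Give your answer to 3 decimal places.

0.429

Rank attendance: 4, 7, 2, 6, 3, 5, 1
Rank mark: 7, 5, 4, 3, 1, 6, 2
d = rank(attendance) − rank(mark): -3, 2, -2, 3, 2, -1, -1; Σd² = 32
ρ = 1 − 6Σd² / [n(n²−1)] = 1 − 6×32 / (7×48) = 1 − 192/336 ≈ 0.429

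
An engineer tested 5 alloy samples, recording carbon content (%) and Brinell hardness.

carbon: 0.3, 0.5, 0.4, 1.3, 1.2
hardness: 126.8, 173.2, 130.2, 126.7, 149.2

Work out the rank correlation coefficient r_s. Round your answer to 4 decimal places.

-0.1000

Rank carbon: 1, 3, 2, 5, 4
Rank hardness: 2, 5, 3, 1, 4
d = rank(carbon) − rank(hardness): -1, -2, -1, 4, 0; Σd² = 22
ρ = 1 − 6Σd² / [n(n²−1)] = 1 − 6×22 / (5×24) = 1 − 132/120 ≈ -0.1000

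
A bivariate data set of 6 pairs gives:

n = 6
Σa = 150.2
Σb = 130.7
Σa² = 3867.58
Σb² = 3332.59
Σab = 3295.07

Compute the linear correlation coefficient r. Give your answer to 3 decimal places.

r = (nΣab − ΣaΣb) / √[(nΣa² − (Σa)²)(nΣb² − (Σb)²)]
Numerator: 6×3295.07 − 150.2×130.7 = 139.28
Denominator: √[(23205.48 − 22560.04)(19995.54 − 17082.49)] = √[645.44 × 2913.05] = 1371.2035
r = 139.28 / 1371.2035 ≈ 0.102

0.102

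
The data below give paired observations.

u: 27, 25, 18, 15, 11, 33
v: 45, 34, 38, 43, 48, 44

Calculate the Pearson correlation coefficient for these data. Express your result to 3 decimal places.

-0.209

n = 6, Σu = 129, Σv = 252, Σu² = 3113, Σv² = 10714, Σuv = 5374
nΣuv − ΣuΣv = 32244 − 32508 = -264
nΣu² − (Σu)² = 18678 − 16641 = 2037; nΣv² − (Σv)² = 64284 − 63504 = 780
r = -264 / √(2037 × 780) = -264 / 1260.4999 ≈ -0.209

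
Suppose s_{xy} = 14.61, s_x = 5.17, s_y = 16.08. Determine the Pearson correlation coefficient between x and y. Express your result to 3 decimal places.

0.176

r = Cov(x,y) / (s_x · s_y) = 14.61 / (5.17 × 16.08)
  = 14.61 / 83.1336 ≈ 0.176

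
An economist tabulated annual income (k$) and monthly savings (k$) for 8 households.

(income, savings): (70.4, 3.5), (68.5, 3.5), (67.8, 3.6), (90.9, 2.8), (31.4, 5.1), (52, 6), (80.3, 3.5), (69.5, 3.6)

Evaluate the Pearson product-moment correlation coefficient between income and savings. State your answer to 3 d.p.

-0.823

n = 8, Σx = 530.8, Σy = 31.6, Σx² = 37476.36, Σy² = 132.52, Σxy = 1988.14
nΣxy − ΣxΣy = 15905.12 − 16773.28 = -868.16
nΣx² − (Σx)² = 299810.88 − 281748.64 = 18062.24; nΣy² − (Σy)² = 1060.16 − 998.56 = 61.6
r = -868.16 / √(18062.24 × 61.6) = -868.16 / 1054.8147 ≈ -0.823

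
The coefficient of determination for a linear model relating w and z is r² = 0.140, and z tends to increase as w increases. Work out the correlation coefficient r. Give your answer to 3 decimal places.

|r| = √0.140 = 0.374
The association is positive, so r = 0.374.

0.374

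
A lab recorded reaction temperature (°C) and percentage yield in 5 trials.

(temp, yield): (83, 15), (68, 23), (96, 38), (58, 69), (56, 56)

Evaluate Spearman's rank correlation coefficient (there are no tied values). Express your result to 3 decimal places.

-0.600

Rank temp: 4, 3, 5, 2, 1
Rank yield: 1, 2, 3, 5, 4
d = rank(temp) − rank(yield): 3, 1, 2, -3, -3; Σd² = 32
ρ = 1 − 6Σd² / [n(n²−1)] = 1 − 6×32 / (5×24) = 1 − 192/120 ≈ -0.600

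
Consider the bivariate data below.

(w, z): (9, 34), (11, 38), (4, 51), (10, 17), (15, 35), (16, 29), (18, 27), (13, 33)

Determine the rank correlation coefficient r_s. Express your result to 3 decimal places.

-0.476

Rank w: 2, 4, 1, 3, 6, 7, 8, 5
Rank z: 5, 7, 8, 1, 6, 3, 2, 4
d = rank(w) − rank(z): -3, -3, -7, 2, 0, 4, 6, 1; Σd² = 124
ρ = 1 − 6Σd² / [n(n²−1)] = 1 − 6×124 / (8×63) = 1 − 744/504 ≈ -0.476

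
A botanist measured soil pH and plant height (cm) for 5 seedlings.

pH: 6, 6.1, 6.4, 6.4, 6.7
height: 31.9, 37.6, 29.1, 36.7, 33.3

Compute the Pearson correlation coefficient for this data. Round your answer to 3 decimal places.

-0.145

n = 5, Σx = 31.6, Σy = 168.6, Σx² = 200.02, Σy² = 5733.96, Σxy = 1064.99
nΣxy − ΣxΣy = 5324.95 − 5327.76 = -2.81
nΣx² − (Σx)² = 1000.1 − 998.56 = 1.54; nΣy² − (Σy)² = 28669.8 − 28425.96 = 243.84
r = -2.81 / √(1.54 × 243.84) = -2.81 / 19.3782 ≈ -0.145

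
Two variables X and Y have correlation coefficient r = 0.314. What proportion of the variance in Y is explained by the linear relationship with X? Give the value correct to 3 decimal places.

0.099

r² = (0.314)² = 0.099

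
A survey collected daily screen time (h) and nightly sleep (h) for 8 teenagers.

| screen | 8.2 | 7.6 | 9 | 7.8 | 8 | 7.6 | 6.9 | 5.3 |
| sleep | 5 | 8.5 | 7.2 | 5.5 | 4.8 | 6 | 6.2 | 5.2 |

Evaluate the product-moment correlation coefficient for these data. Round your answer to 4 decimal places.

0.2322

n = 8, Σx = 60.4, Σy = 48.4, Σx² = 464.3, Σy² = 303.86, Σxy = 367.64
nΣxy − ΣxΣy = 2941.12 − 2923.36 = 17.76
nΣx² − (Σx)² = 3714.4 − 3648.16 = 66.24; nΣy² − (Σy)² = 2430.88 − 2342.56 = 88.32
r = 17.76 / √(66.24 × 88.32) = 17.76 / 76.4874 ≈ 0.2322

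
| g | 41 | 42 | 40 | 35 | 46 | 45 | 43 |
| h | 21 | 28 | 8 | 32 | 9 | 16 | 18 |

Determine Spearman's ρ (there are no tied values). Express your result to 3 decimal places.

Rank g: 3, 4, 2, 1, 7, 6, 5
Rank h: 5, 6, 1, 7, 2, 3, 4
d = rank(g) − rank(h): -2, -2, 1, -6, 5, 3, 1; Σd² = 80
ρ = 1 − 6Σd² / [n(n²−1)] = 1 − 6×80 / (7×48) = 1 − 480/336 ≈ -0.429

-0.429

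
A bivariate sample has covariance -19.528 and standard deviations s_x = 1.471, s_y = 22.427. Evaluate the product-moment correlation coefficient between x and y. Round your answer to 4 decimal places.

-0.5919

r = Cov(x,y) / (s_x · s_y) = -19.528 / (1.471 × 22.427)
  = -19.528 / 32.9901 ≈ -0.5919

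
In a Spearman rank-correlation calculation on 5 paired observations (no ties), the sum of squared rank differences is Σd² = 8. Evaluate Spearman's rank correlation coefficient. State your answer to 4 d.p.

ρ = 1 − 6Σd² / [n(n²−1)] = 1 − 6×8 / (5×24)
  = 1 − 48/120 = 1 − 0.40000 ≈ 0.6000

0.6000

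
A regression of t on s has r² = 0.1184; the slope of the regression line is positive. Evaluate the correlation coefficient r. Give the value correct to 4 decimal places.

|r| = √0.1184 = 0.3441
The association is positive, so r = 0.3441.

0.3441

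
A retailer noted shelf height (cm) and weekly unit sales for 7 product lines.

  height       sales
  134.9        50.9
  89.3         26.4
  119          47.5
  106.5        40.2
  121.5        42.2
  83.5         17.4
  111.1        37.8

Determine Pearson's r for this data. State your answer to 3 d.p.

0.958

n = 7, Σx = 765.8, Σy = 262.4, Σx² = 85753.46, Σy² = 10672.5, Σxy = 29937.51
nΣxy − ΣxΣy = 209562.57 − 200945.92 = 8616.65
nΣx² − (Σx)² = 600274.22 − 586449.64 = 13824.58; nΣy² − (Σy)² = 74707.5 − 68853.76 = 5853.74
r = 8616.65 / √(13824.58 × 5853.74) = 8616.65 / 8995.8600 ≈ 0.958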